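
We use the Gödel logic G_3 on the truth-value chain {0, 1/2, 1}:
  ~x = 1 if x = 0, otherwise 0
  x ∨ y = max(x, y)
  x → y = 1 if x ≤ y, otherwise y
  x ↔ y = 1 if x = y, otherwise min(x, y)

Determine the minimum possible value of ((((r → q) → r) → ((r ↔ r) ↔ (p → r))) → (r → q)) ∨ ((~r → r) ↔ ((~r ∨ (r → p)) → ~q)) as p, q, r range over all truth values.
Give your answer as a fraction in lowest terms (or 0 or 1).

1/2

Take p = 1/2, q = 1/2, r = 1:
r → q = 1 → 1/2 = 1/2
(r → q) → r = 1/2 → 1 = 1
r ↔ r = 1 ↔ 1 = 1
p → r = 1/2 → 1 = 1
(r ↔ r) ↔ (p → r) = 1 ↔ 1 = 1
((r → q) → r) → ((r ↔ r) ↔ (p → r)) = 1 → 1 = 1
r → q = 1 → 1/2 = 1/2
(((r → q) → r) → ((r ↔ r) ↔ (p → r))) → (r → q) = 1 → 1/2 = 1/2
~r = ~1 = 0
~r → r = 0 → 1 = 1
~r = ~1 = 0
r → p = 1 → 1/2 = 1/2
~r ∨ (r → p) = 0 ∨ 1/2 = 1/2
~q = ~1/2 = 0
(~r ∨ (r → p)) → ~q = 1/2 → 0 = 0
(~r → r) ↔ ((~r ∨ (r → p)) → ~q) = 1 ↔ 0 = 0
((((r → q) → r) → ((r ↔ r) ↔ (p → r))) → (r → q)) ∨ ((~r → r) ↔ ((~r ∨ (r → p)) → ~q)) = 1/2 ∨ 0 = 1/2
No assignment yields a value below 1/2, so this is the minimum.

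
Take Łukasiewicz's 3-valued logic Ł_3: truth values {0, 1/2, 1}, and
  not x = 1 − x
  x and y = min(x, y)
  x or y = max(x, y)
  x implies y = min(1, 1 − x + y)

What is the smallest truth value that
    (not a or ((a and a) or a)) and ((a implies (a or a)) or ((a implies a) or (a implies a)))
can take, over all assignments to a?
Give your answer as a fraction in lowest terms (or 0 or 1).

1/2

Take a = 1/2:
not a = not 1/2 = 1/2
a and a = 1/2 and 1/2 = 1/2
(a and a) or a = 1/2 or 1/2 = 1/2
not a or ((a and a) or a) = 1/2 or 1/2 = 1/2
a or a = 1/2 or 1/2 = 1/2
a implies (a or a) = 1/2 implies 1/2 = 1
a implies a = 1/2 implies 1/2 = 1
a implies a = 1/2 implies 1/2 = 1
(a implies a) or (a implies a) = 1 or 1 = 1
(a implies (a or a)) or ((a implies a) or (a implies a)) = 1 or 1 = 1
(not a or ((a and a) or a)) and ((a implies (a or a)) or ((a implies a) or (a implies a))) = 1/2 and 1 = 1/2
No assignment yields a value below 1/2, so this is the minimum.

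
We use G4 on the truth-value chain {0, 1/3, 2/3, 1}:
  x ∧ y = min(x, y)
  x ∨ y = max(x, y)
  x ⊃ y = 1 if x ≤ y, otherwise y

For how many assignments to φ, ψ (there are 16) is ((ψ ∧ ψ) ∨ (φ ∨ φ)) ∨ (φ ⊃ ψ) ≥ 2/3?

φ = 0, ψ = 0 ↦ 1  ≥
φ = 0, ψ = 1/3 ↦ 1  ≥
φ = 0, ψ = 2/3 ↦ 1  ≥
φ = 0, ψ = 1 ↦ 1  ≥
φ = 1/3, ψ = 0 ↦ 1/3  <
φ = 1/3, ψ = 1/3 ↦ 1  ≥
φ = 1/3, ψ = 2/3 ↦ 1  ≥
φ = 1/3, ψ = 1 ↦ 1  ≥
φ = 2/3, ψ = 0 ↦ 2/3  ≥
φ = 2/3, ψ = 1/3 ↦ 2/3  ≥
φ = 2/3, ψ = 2/3 ↦ 1  ≥
φ = 2/3, ψ = 1 ↦ 1  ≥
φ = 1, ψ = 0 ↦ 1  ≥
φ = 1, ψ = 1/3 ↦ 1  ≥
φ = 1, ψ = 2/3 ↦ 1  ≥
φ = 1, ψ = 1 ↦ 1  ≥
So 15 of the 16 assignments meet the threshold.

15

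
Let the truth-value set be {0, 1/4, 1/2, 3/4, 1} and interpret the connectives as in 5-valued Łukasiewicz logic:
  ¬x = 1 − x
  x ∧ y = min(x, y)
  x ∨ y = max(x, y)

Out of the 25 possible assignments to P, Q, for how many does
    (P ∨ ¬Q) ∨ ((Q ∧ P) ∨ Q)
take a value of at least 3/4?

22

value 1: 13 assignments (counts)
value 3/4: 9 assignments (counts)
value 1/2: 3 assignments
So 22 of the 25 assignments meet the threshold.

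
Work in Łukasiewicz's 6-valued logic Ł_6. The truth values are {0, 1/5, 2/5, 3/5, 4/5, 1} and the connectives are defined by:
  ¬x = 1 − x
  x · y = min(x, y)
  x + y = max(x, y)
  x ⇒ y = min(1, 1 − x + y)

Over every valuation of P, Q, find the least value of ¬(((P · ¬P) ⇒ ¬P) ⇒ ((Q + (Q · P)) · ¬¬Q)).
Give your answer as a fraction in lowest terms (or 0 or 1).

Take P = 0, Q = 1:
¬P = ¬0 = 1
P · ¬P = 0 · 1 = 0
¬P = ¬0 = 1
(P · ¬P) ⇒ ¬P = 0 ⇒ 1 = 1
Q · P = 1 · 0 = 0
Q + (Q · P) = 1 + 0 = 1
¬Q = ¬1 = 0
¬¬Q = ¬0 = 1
(Q + (Q · P)) · ¬¬Q = 1 · 1 = 1
((P · ¬P) ⇒ ¬P) ⇒ ((Q + (Q · P)) · ¬¬Q) = 1 ⇒ 1 = 1
¬(((P · ¬P) ⇒ ¬P) ⇒ ((Q + (Q · P)) · ¬¬Q)) = ¬1 = 0
No assignment yields a value below 0, so this is the minimum.

0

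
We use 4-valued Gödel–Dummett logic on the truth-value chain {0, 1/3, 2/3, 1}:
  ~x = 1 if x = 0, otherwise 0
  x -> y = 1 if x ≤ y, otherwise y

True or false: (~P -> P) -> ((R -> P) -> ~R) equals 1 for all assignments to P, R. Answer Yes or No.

No

Counterexample: take P = 1/3, R = 1/3.
~P = ~1/3 = 0
~P -> P = 0 -> 1/3 = 1
R -> P = 1/3 -> 1/3 = 1
~R = ~1/3 = 0
(R -> P) -> ~R = 1 -> 0 = 0
(~P -> P) -> ((R -> P) -> ~R) = 1 -> 0 = 0
This gives 0 ≠ 1.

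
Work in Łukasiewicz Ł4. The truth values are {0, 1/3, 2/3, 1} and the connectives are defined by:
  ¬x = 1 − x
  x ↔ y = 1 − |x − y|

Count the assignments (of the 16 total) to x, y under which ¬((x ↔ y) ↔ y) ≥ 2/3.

5

x = 0, y = 0 ↦ 1  ≥
x = 0, y = 1/3 ↦ 1/3  <
x = 0, y = 2/3 ↦ 1/3  <
x = 0, y = 1 ↦ 1  ≥
x = 1/3, y = 0 ↦ 2/3  ≥
x = 1/3, y = 1/3 ↦ 2/3  ≥
x = 1/3, y = 2/3 ↦ 0  <
x = 1/3, y = 1 ↦ 2/3  ≥
x = 2/3, y = 0 ↦ 1/3  <
x = 2/3, y = 1/3 ↦ 1/3  <
x = 2/3, y = 2/3 ↦ 1/3  <
x = 2/3, y = 1 ↦ 1/3  <
x = 1, y = 0 ↦ 0  <
x = 1, y = 1/3 ↦ 0  <
x = 1, y = 2/3 ↦ 0  <
x = 1, y = 1 ↦ 0  <
So 5 of the 16 assignments meet the threshold.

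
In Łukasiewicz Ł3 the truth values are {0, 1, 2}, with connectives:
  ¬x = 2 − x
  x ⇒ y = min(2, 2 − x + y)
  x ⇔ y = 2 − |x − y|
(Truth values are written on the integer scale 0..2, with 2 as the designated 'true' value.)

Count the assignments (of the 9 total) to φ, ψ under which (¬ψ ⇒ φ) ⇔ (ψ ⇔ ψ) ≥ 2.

φ = 0, ψ = 0 ↦ 0  <
φ = 0, ψ = 1 ↦ 1  <
φ = 0, ψ = 2 ↦ 2  ≥
φ = 1, ψ = 0 ↦ 1  <
φ = 1, ψ = 1 ↦ 2  ≥
φ = 1, ψ = 2 ↦ 2  ≥
φ = 2, ψ = 0 ↦ 2  ≥
φ = 2, ψ = 1 ↦ 2  ≥
φ = 2, ψ = 2 ↦ 2  ≥
So 6 of the 9 assignments meet the threshold.

6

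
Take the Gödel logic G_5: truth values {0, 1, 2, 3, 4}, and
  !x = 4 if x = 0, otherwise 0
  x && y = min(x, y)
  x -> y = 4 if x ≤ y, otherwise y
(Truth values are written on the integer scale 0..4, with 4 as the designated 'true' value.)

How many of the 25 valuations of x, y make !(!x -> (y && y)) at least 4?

1

value 4: 1 assignment (counts)
value 0: 24 assignments
So 1 of the 25 assignments meets the threshold.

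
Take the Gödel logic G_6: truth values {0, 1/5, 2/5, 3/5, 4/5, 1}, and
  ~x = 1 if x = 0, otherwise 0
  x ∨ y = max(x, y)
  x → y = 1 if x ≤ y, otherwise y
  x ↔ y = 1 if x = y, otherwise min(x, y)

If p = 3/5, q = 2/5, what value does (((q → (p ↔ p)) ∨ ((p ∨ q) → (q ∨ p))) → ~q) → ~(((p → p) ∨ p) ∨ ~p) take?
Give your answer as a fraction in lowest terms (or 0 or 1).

1

p ↔ p = 3/5 ↔ 3/5 = 1
q → (p ↔ p) = 2/5 → 1 = 1
p ∨ q = 3/5 ∨ 2/5 = 3/5
q ∨ p = 2/5 ∨ 3/5 = 3/5
(p ∨ q) → (q ∨ p) = 3/5 → 3/5 = 1
(q → (p ↔ p)) ∨ ((p ∨ q) → (q ∨ p)) = 1 ∨ 1 = 1
~q = ~2/5 = 0
((q → (p ↔ p)) ∨ ((p ∨ q) → (q ∨ p))) → ~q = 1 → 0 = 0
p → p = 3/5 → 3/5 = 1
(p → p) ∨ p = 1 ∨ 3/5 = 1
~p = ~3/5 = 0
((p → p) ∨ p) ∨ ~p = 1 ∨ 0 = 1
~(((p → p) ∨ p) ∨ ~p) = ~1 = 0
(((q → (p ↔ p)) ∨ ((p ∨ q) → (q ∨ p))) → ~q) → ~(((p → p) ∨ p) ∨ ~p) = 0 → 0 = 1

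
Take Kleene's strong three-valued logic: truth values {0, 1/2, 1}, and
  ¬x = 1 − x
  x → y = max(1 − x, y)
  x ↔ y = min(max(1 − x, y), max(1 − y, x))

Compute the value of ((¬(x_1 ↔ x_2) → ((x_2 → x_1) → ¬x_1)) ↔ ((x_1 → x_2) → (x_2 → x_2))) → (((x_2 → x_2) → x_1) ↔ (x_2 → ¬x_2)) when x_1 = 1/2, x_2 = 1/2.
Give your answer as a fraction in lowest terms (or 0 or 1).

1/2

x_1 ↔ x_2 = 1/2 ↔ 1/2 = 1/2
¬(x_1 ↔ x_2) = ¬1/2 = 1/2
x_2 → x_1 = 1/2 → 1/2 = 1/2
¬x_1 = ¬1/2 = 1/2
(x_2 → x_1) → ¬x_1 = 1/2 → 1/2 = 1/2
¬(x_1 ↔ x_2) → ((x_2 → x_1) → ¬x_1) = 1/2 → 1/2 = 1/2
x_1 → x_2 = 1/2 → 1/2 = 1/2
x_2 → x_2 = 1/2 → 1/2 = 1/2
(x_1 → x_2) → (x_2 → x_2) = 1/2 → 1/2 = 1/2
(¬(x_1 ↔ x_2) → ((x_2 → x_1) → ¬x_1)) ↔ ((x_1 → x_2) → (x_2 → x_2)) = 1/2 ↔ 1/2 = 1/2
x_2 → x_2 = 1/2 → 1/2 = 1/2
(x_2 → x_2) → x_1 = 1/2 → 1/2 = 1/2
¬x_2 = ¬1/2 = 1/2
x_2 → ¬x_2 = 1/2 → 1/2 = 1/2
((x_2 → x_2) → x_1) ↔ (x_2 → ¬x_2) = 1/2 ↔ 1/2 = 1/2
((¬(x_1 ↔ x_2) → ((x_2 → x_1) → ¬x_1)) ↔ ((x_1 → x_2) → (x_2 → x_2))) → (((x_2 → x_2) → x_1) ↔ (x_2 → ¬x_2)) = 1/2 → 1/2 = 1/2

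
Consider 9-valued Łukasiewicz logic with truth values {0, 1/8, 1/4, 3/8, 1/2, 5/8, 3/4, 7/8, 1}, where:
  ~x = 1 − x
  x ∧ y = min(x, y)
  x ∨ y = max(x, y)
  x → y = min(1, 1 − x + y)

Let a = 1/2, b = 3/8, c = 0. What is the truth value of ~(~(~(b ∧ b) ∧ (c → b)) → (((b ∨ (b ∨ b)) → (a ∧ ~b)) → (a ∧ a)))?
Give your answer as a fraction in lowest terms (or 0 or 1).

0

b ∧ b = 3/8 ∧ 3/8 = 3/8
~(b ∧ b) = ~3/8 = 5/8
c → b = 0 → 3/8 = 1
~(b ∧ b) ∧ (c → b) = 5/8 ∧ 1 = 5/8
~(~(b ∧ b) ∧ (c → b)) = ~5/8 = 3/8
b ∨ b = 3/8 ∨ 3/8 = 3/8
b ∨ (b ∨ b) = 3/8 ∨ 3/8 = 3/8
~b = ~3/8 = 5/8
a ∧ ~b = 1/2 ∧ 5/8 = 1/2
(b ∨ (b ∨ b)) → (a ∧ ~b) = 3/8 → 1/2 = 1
a ∧ a = 1/2 ∧ 1/2 = 1/2
((b ∨ (b ∨ b)) → (a ∧ ~b)) → (a ∧ a) = 1 → 1/2 = 1/2
~(~(b ∧ b) ∧ (c → b)) → (((b ∨ (b ∨ b)) → (a ∧ ~b)) → (a ∧ a)) = 3/8 → 1/2 = 1
~(~(~(b ∧ b) ∧ (c → b)) → (((b ∨ (b ∨ b)) → (a ∧ ~b)) → (a ∧ a))) = ~1 = 0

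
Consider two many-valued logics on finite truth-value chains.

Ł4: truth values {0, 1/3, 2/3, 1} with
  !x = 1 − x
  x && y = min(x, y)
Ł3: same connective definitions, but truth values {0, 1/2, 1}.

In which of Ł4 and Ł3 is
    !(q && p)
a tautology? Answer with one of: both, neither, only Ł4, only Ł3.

neither

In Ł4: at p = 1/3, q = 1/3 the value is 2/3 — not a tautology.
In Ł3: at p = 1/2, q = 1/2 the value is 1/2 — not a tautology.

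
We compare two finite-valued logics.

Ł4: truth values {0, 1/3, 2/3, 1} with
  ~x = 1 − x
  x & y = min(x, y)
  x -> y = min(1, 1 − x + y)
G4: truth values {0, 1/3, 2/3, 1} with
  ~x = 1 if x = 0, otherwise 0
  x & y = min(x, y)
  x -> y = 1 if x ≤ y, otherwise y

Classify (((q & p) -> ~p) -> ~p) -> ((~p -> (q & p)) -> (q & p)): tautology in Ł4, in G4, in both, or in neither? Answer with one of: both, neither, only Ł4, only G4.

In Ł4: every assignment gives 1 — tautology.
In G4: at p = 1/3, q = 1/3 the value is 1/3 — not a tautology.

only Ł4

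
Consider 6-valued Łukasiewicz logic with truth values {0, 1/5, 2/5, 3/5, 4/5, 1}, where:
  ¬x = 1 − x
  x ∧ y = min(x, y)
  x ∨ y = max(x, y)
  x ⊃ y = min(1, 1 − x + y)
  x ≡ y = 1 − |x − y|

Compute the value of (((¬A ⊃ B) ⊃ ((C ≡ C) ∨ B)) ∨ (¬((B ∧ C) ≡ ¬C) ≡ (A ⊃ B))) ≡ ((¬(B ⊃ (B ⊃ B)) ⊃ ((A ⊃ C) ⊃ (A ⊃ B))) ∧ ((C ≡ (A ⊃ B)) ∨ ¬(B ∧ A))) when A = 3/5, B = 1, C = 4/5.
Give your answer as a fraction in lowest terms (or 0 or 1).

4/5

¬A = ¬3/5 = 2/5
¬A ⊃ B = 2/5 ⊃ 1 = 1
C ≡ C = 4/5 ≡ 4/5 = 1
(C ≡ C) ∨ B = 1 ∨ 1 = 1
(¬A ⊃ B) ⊃ ((C ≡ C) ∨ B) = 1 ⊃ 1 = 1
B ∧ C = 1 ∧ 4/5 = 4/5
¬C = ¬4/5 = 1/5
(B ∧ C) ≡ ¬C = 4/5 ≡ 1/5 = 2/5
¬((B ∧ C) ≡ ¬C) = ¬2/5 = 3/5
A ⊃ B = 3/5 ⊃ 1 = 1
¬((B ∧ C) ≡ ¬C) ≡ (A ⊃ B) = 3/5 ≡ 1 = 3/5
((¬A ⊃ B) ⊃ ((C ≡ C) ∨ B)) ∨ (¬((B ∧ C) ≡ ¬C) ≡ (A ⊃ B)) = 1 ∨ 3/5 = 1
B ⊃ B = 1 ⊃ 1 = 1
B ⊃ (B ⊃ B) = 1 ⊃ 1 = 1
¬(B ⊃ (B ⊃ B)) = ¬1 = 0
A ⊃ C = 3/5 ⊃ 4/5 = 1
A ⊃ B = 3/5 ⊃ 1 = 1
(A ⊃ C) ⊃ (A ⊃ B) = 1 ⊃ 1 = 1
¬(B ⊃ (B ⊃ B)) ⊃ ((A ⊃ C) ⊃ (A ⊃ B)) = 0 ⊃ 1 = 1
A ⊃ B = 3/5 ⊃ 1 = 1
C ≡ (A ⊃ B) = 4/5 ≡ 1 = 4/5
B ∧ A = 1 ∧ 3/5 = 3/5
¬(B ∧ A) = ¬3/5 = 2/5
(C ≡ (A ⊃ B)) ∨ ¬(B ∧ A) = 4/5 ∨ 2/5 = 4/5
(¬(B ⊃ (B ⊃ B)) ⊃ ((A ⊃ C) ⊃ (A ⊃ B))) ∧ ((C ≡ (A ⊃ B)) ∨ ¬(B ∧ A)) = 1 ∧ 4/5 = 4/5
(((¬A ⊃ B) ⊃ ((C ≡ C) ∨ B)) ∨ (¬((B ∧ C) ≡ ¬C) ≡ (A ⊃ B))) ≡ ((¬(B ⊃ (B ⊃ B)) ⊃ ((A ⊃ C) ⊃ (A ⊃ B))) ∧ ((C ≡ (A ⊃ B)) ∨ ¬(B ∧ A))) = 1 ≡ 4/5 = 4/5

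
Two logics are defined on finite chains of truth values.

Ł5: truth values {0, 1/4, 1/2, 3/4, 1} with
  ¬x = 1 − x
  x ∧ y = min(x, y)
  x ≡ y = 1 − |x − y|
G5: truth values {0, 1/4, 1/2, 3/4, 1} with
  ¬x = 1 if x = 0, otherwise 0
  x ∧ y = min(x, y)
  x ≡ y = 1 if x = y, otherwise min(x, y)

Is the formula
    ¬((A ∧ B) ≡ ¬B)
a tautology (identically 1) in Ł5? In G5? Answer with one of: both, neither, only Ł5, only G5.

neither

In Ł5: at A = 0, B = 1/4 the value is 3/4 — not a tautology.
In G5: at A = 0, B = 1/4 the value is 0 — not a tautology.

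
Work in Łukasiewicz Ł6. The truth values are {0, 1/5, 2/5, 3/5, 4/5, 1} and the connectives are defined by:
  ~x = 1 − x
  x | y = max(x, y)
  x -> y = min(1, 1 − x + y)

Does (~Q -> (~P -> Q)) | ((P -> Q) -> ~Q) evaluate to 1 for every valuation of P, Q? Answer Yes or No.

No

Counterexample: take P = 0, Q = 1/5.
~Q = ~1/5 = 4/5
~P = ~0 = 1
~P -> Q = 1 -> 1/5 = 1/5
~Q -> (~P -> Q) = 4/5 -> 1/5 = 2/5
P -> Q = 0 -> 1/5 = 1
~Q = ~1/5 = 4/5
(P -> Q) -> ~Q = 1 -> 4/5 = 4/5
(~Q -> (~P -> Q)) | ((P -> Q) -> ~Q) = 2/5 | 4/5 = 4/5
This gives 4/5 ≠ 1.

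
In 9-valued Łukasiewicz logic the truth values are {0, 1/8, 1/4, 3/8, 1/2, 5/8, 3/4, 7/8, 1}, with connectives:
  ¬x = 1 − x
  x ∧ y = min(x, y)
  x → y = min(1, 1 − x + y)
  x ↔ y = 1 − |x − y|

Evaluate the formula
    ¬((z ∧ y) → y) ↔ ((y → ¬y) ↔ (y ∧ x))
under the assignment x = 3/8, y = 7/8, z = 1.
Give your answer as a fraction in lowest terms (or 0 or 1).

1/8

z ∧ y = 1 ∧ 7/8 = 7/8
(z ∧ y) → y = 7/8 → 7/8 = 1
¬((z ∧ y) → y) = ¬1 = 0
¬y = ¬7/8 = 1/8
y → ¬y = 7/8 → 1/8 = 1/4
y ∧ x = 7/8 ∧ 3/8 = 3/8
(y → ¬y) ↔ (y ∧ x) = 1/4 ↔ 3/8 = 7/8
¬((z ∧ y) → y) ↔ ((y → ¬y) ↔ (y ∧ x)) = 0 ↔ 7/8 = 1/8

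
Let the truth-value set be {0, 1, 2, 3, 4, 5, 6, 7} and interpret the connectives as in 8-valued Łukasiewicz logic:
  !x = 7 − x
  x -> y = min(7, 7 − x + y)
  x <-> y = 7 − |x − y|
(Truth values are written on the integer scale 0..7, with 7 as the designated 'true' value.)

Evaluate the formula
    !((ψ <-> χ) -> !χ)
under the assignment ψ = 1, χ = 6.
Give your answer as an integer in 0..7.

1

ψ <-> χ = 1 <-> 6 = 2
!χ = !6 = 1
(ψ <-> χ) -> !χ = 2 -> 1 = 6
!((ψ <-> χ) -> !χ) = !6 = 1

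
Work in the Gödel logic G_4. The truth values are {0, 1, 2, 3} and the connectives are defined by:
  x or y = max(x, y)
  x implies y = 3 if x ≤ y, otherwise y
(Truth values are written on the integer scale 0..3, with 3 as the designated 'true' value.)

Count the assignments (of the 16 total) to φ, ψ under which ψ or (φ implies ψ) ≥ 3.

10

φ = 0, ψ = 0 ↦ 3  ≥
φ = 0, ψ = 1 ↦ 3  ≥
φ = 0, ψ = 2 ↦ 3  ≥
φ = 0, ψ = 3 ↦ 3  ≥
φ = 1, ψ = 0 ↦ 0  <
φ = 1, ψ = 1 ↦ 3  ≥
φ = 1, ψ = 2 ↦ 3  ≥
φ = 1, ψ = 3 ↦ 3  ≥
φ = 2, ψ = 0 ↦ 0  <
φ = 2, ψ = 1 ↦ 1  <
φ = 2, ψ = 2 ↦ 3  ≥
φ = 2, ψ = 3 ↦ 3  ≥
φ = 3, ψ = 0 ↦ 0  <
φ = 3, ψ = 1 ↦ 1  <
φ = 3, ψ = 2 ↦ 2  <
φ = 3, ψ = 3 ↦ 3  ≥
So 10 of the 16 assignments meet the threshold.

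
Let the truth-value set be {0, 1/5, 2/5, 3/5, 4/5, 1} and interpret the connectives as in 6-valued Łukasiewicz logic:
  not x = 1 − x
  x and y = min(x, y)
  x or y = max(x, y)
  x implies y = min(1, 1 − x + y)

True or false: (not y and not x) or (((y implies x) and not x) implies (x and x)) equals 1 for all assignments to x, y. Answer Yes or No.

No

Counterexample: take x = 0, y = 1/5.
not y = not 1/5 = 4/5
not x = not 0 = 1
not y and not x = 4/5 and 1 = 4/5
y implies x = 1/5 implies 0 = 4/5
not x = not 0 = 1
(y implies x) and not x = 4/5 and 1 = 4/5
x and x = 0 and 0 = 0
((y implies x) and not x) implies (x and x) = 4/5 implies 0 = 1/5
(not y and not x) or (((y implies x) and not x) implies (x and x)) = 4/5 or 1/5 = 4/5
This gives 4/5 ≠ 1.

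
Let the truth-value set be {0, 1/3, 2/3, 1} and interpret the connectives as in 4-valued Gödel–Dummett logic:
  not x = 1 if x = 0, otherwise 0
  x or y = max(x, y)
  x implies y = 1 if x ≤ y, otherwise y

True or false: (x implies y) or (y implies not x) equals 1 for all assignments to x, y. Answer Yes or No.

No

Counterexample: take x = 2/3, y = 1/3.
x implies y = 2/3 implies 1/3 = 1/3
not x = not 2/3 = 0
y implies not x = 1/3 implies 0 = 0
(x implies y) or (y implies not x) = 1/3 or 0 = 1/3
This gives 1/3 ≠ 1.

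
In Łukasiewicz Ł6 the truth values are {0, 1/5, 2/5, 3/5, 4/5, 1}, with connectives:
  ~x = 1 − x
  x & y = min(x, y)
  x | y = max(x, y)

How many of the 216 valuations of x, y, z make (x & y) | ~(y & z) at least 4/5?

136

value 1: 71 assignments (counts)
value 4/5: 65 assignments (counts)
value 3/5: 53 assignments
value 2/5: 19 assignments
value 1/5: 7 assignments
value 0: 1 assignment
So 136 of the 216 assignments meet the threshold.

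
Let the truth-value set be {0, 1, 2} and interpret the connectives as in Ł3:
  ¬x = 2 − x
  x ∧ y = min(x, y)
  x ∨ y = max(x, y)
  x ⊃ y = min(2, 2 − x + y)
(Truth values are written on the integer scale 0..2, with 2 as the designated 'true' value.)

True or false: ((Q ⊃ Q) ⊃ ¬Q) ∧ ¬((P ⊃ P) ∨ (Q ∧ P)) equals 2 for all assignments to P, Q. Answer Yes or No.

Counterexample: take P = 0, Q = 0.
Q ⊃ Q = 0 ⊃ 0 = 2
¬Q = ¬0 = 2
(Q ⊃ Q) ⊃ ¬Q = 2 ⊃ 2 = 2
P ⊃ P = 0 ⊃ 0 = 2
Q ∧ P = 0 ∧ 0 = 0
(P ⊃ P) ∨ (Q ∧ P) = 2 ∨ 0 = 2
¬((P ⊃ P) ∨ (Q ∧ P)) = ¬2 = 0
((Q ⊃ Q) ⊃ ¬Q) ∧ ¬((P ⊃ P) ∨ (Q ∧ P)) = 2 ∧ 0 = 0
This gives 0 ≠ 2.

No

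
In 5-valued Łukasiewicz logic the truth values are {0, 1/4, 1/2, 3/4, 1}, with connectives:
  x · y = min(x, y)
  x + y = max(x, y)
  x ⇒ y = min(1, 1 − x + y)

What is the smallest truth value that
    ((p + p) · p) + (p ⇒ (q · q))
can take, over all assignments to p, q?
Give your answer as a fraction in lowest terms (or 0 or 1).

Take p = 1/2, q = 0:
p + p = 1/2 + 1/2 = 1/2
(p + p) · p = 1/2 · 1/2 = 1/2
q · q = 0 · 0 = 0
p ⇒ (q · q) = 1/2 ⇒ 0 = 1/2
((p + p) · p) + (p ⇒ (q · q)) = 1/2 + 1/2 = 1/2
No assignment yields a value below 1/2, so this is the minimum.

1/2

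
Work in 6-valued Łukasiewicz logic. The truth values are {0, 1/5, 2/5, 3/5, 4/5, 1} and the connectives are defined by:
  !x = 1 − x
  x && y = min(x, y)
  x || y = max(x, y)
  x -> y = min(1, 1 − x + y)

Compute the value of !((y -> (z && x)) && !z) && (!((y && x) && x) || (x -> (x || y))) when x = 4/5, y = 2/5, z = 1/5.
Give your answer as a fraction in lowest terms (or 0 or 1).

z && x = 1/5 && 4/5 = 1/5
y -> (z && x) = 2/5 -> 1/5 = 4/5
!z = !1/5 = 4/5
(y -> (z && x)) && !z = 4/5 && 4/5 = 4/5
!((y -> (z && x)) && !z) = !4/5 = 1/5
y && x = 2/5 && 4/5 = 2/5
(y && x) && x = 2/5 && 4/5 = 2/5
!((y && x) && x) = !2/5 = 3/5
x || y = 4/5 || 2/5 = 4/5
x -> (x || y) = 4/5 -> 4/5 = 1
!((y && x) && x) || (x -> (x || y)) = 3/5 || 1 = 1
!((y -> (z && x)) && !z) && (!((y && x) && x) || (x -> (x || y))) = 1/5 && 1 = 1/5

1/5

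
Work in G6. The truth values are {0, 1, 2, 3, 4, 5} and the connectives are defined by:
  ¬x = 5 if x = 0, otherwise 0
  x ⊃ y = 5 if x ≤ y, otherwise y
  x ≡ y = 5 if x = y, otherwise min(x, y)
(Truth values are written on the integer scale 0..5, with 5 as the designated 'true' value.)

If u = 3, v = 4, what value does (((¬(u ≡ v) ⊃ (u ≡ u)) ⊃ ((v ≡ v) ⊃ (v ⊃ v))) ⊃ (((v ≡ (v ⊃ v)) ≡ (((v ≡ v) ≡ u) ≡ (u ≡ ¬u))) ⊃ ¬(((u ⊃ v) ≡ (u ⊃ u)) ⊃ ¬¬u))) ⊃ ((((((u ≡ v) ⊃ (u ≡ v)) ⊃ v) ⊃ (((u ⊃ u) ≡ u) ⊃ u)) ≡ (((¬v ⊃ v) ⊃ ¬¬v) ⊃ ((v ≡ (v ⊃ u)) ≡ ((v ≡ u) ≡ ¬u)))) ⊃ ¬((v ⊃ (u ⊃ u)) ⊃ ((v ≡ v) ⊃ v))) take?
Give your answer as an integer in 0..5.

5

u ≡ v = 3 ≡ 4 = 3
¬(u ≡ v) = ¬3 = 0
u ≡ u = 3 ≡ 3 = 5
¬(u ≡ v) ⊃ (u ≡ u) = 0 ⊃ 5 = 5
v ≡ v = 4 ≡ 4 = 5
v ⊃ v = 4 ⊃ 4 = 5
(v ≡ v) ⊃ (v ⊃ v) = 5 ⊃ 5 = 5
(¬(u ≡ v) ⊃ (u ≡ u)) ⊃ ((v ≡ v) ⊃ (v ⊃ v)) = 5 ⊃ 5 = 5
v ⊃ v = 4 ⊃ 4 = 5
v ≡ (v ⊃ v) = 4 ≡ 5 = 4
v ≡ v = 4 ≡ 4 = 5
(v ≡ v) ≡ u = 5 ≡ 3 = 3
¬u = ¬3 = 0
u ≡ ¬u = 3 ≡ 0 = 0
((v ≡ v) ≡ u) ≡ (u ≡ ¬u) = 3 ≡ 0 = 0
(v ≡ (v ⊃ v)) ≡ (((v ≡ v) ≡ u) ≡ (u ≡ ¬u)) = 4 ≡ 0 = 0
u ⊃ v = 3 ⊃ 4 = 5
u ⊃ u = 3 ⊃ 3 = 5
(u ⊃ v) ≡ (u ⊃ u) = 5 ≡ 5 = 5
¬u = ¬3 = 0
¬¬u = ¬0 = 5
((u ⊃ v) ≡ (u ⊃ u)) ⊃ ¬¬u = 5 ⊃ 5 = 5
¬(((u ⊃ v) ≡ (u ⊃ u)) ⊃ ¬¬u) = ¬5 = 0
((v ≡ (v ⊃ v)) ≡ (((v ≡ v) ≡ u) ≡ (u ≡ ¬u))) ⊃ ¬(((u ⊃ v) ≡ (u ⊃ u)) ⊃ ¬¬u) = 0 ⊃ 0 = 5
((¬(u ≡ v) ⊃ (u ≡ u)) ⊃ ((v ≡ v) ⊃ (v ⊃ v))) ⊃ (((v ≡ (v ⊃ v)) ≡ (((v ≡ v) ≡ u) ≡ (u ≡ ¬u))) ⊃ ¬(((u ⊃ v) ≡ (u ⊃ u)) ⊃ ¬¬u)) = 5 ⊃ 5 = 5
u ≡ v = 3 ≡ 4 = 3
u ≡ v = 3 ≡ 4 = 3
(u ≡ v) ⊃ (u ≡ v) = 3 ⊃ 3 = 5
((u ≡ v) ⊃ (u ≡ v)) ⊃ v = 5 ⊃ 4 = 4
u ⊃ u = 3 ⊃ 3 = 5
(u ⊃ u) ≡ u = 5 ≡ 3 = 3
((u ⊃ u) ≡ u) ⊃ u = 3 ⊃ 3 = 5
(((u ≡ v) ⊃ (u ≡ v)) ⊃ v) ⊃ (((u ⊃ u) ≡ u) ⊃ u) = 4 ⊃ 5 = 5
¬v = ¬4 = 0
¬v ⊃ v = 0 ⊃ 4 = 5
¬v = ¬4 = 0
¬¬v = ¬0 = 5
(¬v ⊃ v) ⊃ ¬¬v = 5 ⊃ 5 = 5
v ⊃ u = 4 ⊃ 3 = 3
v ≡ (v ⊃ u) = 4 ≡ 3 = 3
v ≡ u = 4 ≡ 3 = 3
¬u = ¬3 = 0
(v ≡ u) ≡ ¬u = 3 ≡ 0 = 0
(v ≡ (v ⊃ u)) ≡ ((v ≡ u) ≡ ¬u) = 3 ≡ 0 = 0
((¬v ⊃ v) ⊃ ¬¬v) ⊃ ((v ≡ (v ⊃ u)) ≡ ((v ≡ u) ≡ ¬u)) = 5 ⊃ 0 = 0
((((u ≡ v) ⊃ (u ≡ v)) ⊃ v) ⊃ (((u ⊃ u) ≡ u) ⊃ u)) ≡ (((¬v ⊃ v) ⊃ ¬¬v) ⊃ ((v ≡ (v ⊃ u)) ≡ ((v ≡ u) ≡ ¬u))) = 5 ≡ 0 = 0
u ⊃ u = 3 ⊃ 3 = 5
v ⊃ (u ⊃ u) = 4 ⊃ 5 = 5
v ≡ v = 4 ≡ 4 = 5
(v ≡ v) ⊃ v = 5 ⊃ 4 = 4
(v ⊃ (u ⊃ u)) ⊃ ((v ≡ v) ⊃ v) = 5 ⊃ 4 = 4
¬((v ⊃ (u ⊃ u)) ⊃ ((v ≡ v) ⊃ v)) = ¬4 = 0
(((((u ≡ v) ⊃ (u ≡ v)) ⊃ v) ⊃ (((u ⊃ u) ≡ u) ⊃ u)) ≡ (((¬v ⊃ v) ⊃ ¬¬v) ⊃ ((v ≡ (v ⊃ u)) ≡ ((v ≡ u) ≡ ¬u)))) ⊃ ¬((v ⊃ (u ⊃ u)) ⊃ ((v ≡ v) ⊃ v)) = 0 ⊃ 0 = 5
(((¬(u ≡ v) ⊃ (u ≡ u)) ⊃ ((v ≡ v) ⊃ (v ⊃ v))) ⊃ (((v ≡ (v ⊃ v)) ≡ (((v ≡ v) ≡ u) ≡ (u ≡ ¬u))) ⊃ ¬(((u ⊃ v) ≡ (u ⊃ u)) ⊃ ¬¬u))) ⊃ ((((((u ≡ v) ⊃ (u ≡ v)) ⊃ v) ⊃ (((u ⊃ u) ≡ u) ⊃ u)) ≡ (((¬v ⊃ v) ⊃ ¬¬v) ⊃ ((v ≡ (v ⊃ u)) ≡ ((v ≡ u) ≡ ¬u)))) ⊃ ¬((v ⊃ (u ⊃ u)) ⊃ ((v ≡ v) ⊃ v))) = 5 ⊃ 5 = 5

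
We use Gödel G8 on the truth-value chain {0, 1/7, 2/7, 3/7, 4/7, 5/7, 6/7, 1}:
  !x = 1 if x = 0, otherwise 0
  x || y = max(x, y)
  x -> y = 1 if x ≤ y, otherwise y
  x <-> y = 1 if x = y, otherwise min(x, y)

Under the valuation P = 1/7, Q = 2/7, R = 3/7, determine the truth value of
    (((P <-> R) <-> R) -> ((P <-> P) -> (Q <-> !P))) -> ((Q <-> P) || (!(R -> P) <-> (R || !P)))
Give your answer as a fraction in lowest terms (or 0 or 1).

P <-> R = 1/7 <-> 3/7 = 1/7
(P <-> R) <-> R = 1/7 <-> 3/7 = 1/7
P <-> P = 1/7 <-> 1/7 = 1
!P = !1/7 = 0
Q <-> !P = 2/7 <-> 0 = 0
(P <-> P) -> (Q <-> !P) = 1 -> 0 = 0
((P <-> R) <-> R) -> ((P <-> P) -> (Q <-> !P)) = 1/7 -> 0 = 0
Q <-> P = 2/7 <-> 1/7 = 1/7
R -> P = 3/7 -> 1/7 = 1/7
!(R -> P) = !1/7 = 0
!P = !1/7 = 0
R || !P = 3/7 || 0 = 3/7
!(R -> P) <-> (R || !P) = 0 <-> 3/7 = 0
(Q <-> P) || (!(R -> P) <-> (R || !P)) = 1/7 || 0 = 1/7
(((P <-> R) <-> R) -> ((P <-> P) -> (Q <-> !P))) -> ((Q <-> P) || (!(R -> P) <-> (R || !P))) = 0 -> 1/7 = 1

1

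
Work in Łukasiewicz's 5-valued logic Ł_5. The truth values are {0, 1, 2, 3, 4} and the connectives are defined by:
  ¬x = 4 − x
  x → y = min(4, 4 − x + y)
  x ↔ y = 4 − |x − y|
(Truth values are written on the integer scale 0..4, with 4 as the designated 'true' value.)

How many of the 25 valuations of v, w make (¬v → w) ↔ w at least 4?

value 4: 9 assignments (counts)
value 3: 7 assignments
value 2: 5 assignments
value 1: 3 assignments
value 0: 1 assignment
So 9 of the 25 assignments meet the threshold.

9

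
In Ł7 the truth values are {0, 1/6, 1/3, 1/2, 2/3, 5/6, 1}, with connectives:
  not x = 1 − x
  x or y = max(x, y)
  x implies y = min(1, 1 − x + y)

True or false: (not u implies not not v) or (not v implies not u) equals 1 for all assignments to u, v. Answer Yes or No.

Counterexample: take u = 1/6, v = 0.
not u = not 1/6 = 5/6
not v = not 0 = 1
not not v = not 1 = 0
not u implies not not v = 5/6 implies 0 = 1/6
not v = not 0 = 1
not u = not 1/6 = 5/6
not v implies not u = 1 implies 5/6 = 5/6
(not u implies not not v) or (not v implies not u) = 1/6 or 5/6 = 5/6
This gives 5/6 ≠ 1.

No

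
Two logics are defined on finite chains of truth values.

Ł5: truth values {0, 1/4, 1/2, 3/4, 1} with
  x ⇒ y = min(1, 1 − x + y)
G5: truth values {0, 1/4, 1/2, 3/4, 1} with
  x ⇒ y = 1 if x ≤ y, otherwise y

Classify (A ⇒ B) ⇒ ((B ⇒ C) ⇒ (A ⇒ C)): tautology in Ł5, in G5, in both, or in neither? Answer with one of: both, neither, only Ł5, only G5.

both

In Ł5: every assignment gives 1 — tautology.
In G5: every assignment gives 1 — tautology.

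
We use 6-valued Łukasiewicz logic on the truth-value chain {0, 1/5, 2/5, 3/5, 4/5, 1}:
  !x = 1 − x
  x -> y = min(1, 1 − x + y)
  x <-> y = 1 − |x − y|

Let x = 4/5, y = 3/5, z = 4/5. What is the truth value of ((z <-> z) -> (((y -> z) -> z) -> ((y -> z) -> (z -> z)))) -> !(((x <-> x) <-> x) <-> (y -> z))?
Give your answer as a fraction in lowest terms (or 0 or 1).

z <-> z = 4/5 <-> 4/5 = 1
y -> z = 3/5 -> 4/5 = 1
(y -> z) -> z = 1 -> 4/5 = 4/5
y -> z = 3/5 -> 4/5 = 1
z -> z = 4/5 -> 4/5 = 1
(y -> z) -> (z -> z) = 1 -> 1 = 1
((y -> z) -> z) -> ((y -> z) -> (z -> z)) = 4/5 -> 1 = 1
(z <-> z) -> (((y -> z) -> z) -> ((y -> z) -> (z -> z))) = 1 -> 1 = 1
x <-> x = 4/5 <-> 4/5 = 1
(x <-> x) <-> x = 1 <-> 4/5 = 4/5
y -> z = 3/5 -> 4/5 = 1
((x <-> x) <-> x) <-> (y -> z) = 4/5 <-> 1 = 4/5
!(((x <-> x) <-> x) <-> (y -> z)) = !4/5 = 1/5
((z <-> z) -> (((y -> z) -> z) -> ((y -> z) -> (z -> z)))) -> !(((x <-> x) <-> x) <-> (y -> z)) = 1 -> 1/5 = 1/5

1/5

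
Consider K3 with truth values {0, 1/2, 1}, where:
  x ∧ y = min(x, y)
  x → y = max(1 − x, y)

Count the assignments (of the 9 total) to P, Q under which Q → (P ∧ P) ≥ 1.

P = 0, Q = 0 ↦ 1  ≥
P = 0, Q = 1/2 ↦ 1/2  <
P = 0, Q = 1 ↦ 0  <
P = 1/2, Q = 0 ↦ 1  ≥
P = 1/2, Q = 1/2 ↦ 1/2  <
P = 1/2, Q = 1 ↦ 1/2  <
P = 1, Q = 0 ↦ 1  ≥
P = 1, Q = 1/2 ↦ 1  ≥
P = 1, Q = 1 ↦ 1  ≥
So 5 of the 9 assignments meet the threshold.

5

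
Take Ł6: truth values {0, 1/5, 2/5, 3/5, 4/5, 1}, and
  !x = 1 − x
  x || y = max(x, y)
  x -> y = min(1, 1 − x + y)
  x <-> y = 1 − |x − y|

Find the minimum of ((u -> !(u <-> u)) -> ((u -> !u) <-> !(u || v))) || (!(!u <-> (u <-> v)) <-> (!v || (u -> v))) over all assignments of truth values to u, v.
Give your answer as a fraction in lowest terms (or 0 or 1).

2/5

Take u = 1/5, v = 4/5:
u <-> u = 1/5 <-> 1/5 = 1
!(u <-> u) = !1 = 0
u -> !(u <-> u) = 1/5 -> 0 = 4/5
!u = !1/5 = 4/5
u -> !u = 1/5 -> 4/5 = 1
u || v = 1/5 || 4/5 = 4/5
!(u || v) = !4/5 = 1/5
(u -> !u) <-> !(u || v) = 1 <-> 1/5 = 1/5
(u -> !(u <-> u)) -> ((u -> !u) <-> !(u || v)) = 4/5 -> 1/5 = 2/5
!u = !1/5 = 4/5
u <-> v = 1/5 <-> 4/5 = 2/5
!u <-> (u <-> v) = 4/5 <-> 2/5 = 3/5
!(!u <-> (u <-> v)) = !3/5 = 2/5
!v = !4/5 = 1/5
u -> v = 1/5 -> 4/5 = 1
!v || (u -> v) = 1/5 || 1 = 1
!(!u <-> (u <-> v)) <-> (!v || (u -> v)) = 2/5 <-> 1 = 2/5
((u -> !(u <-> u)) -> ((u -> !u) <-> !(u || v))) || (!(!u <-> (u <-> v)) <-> (!v || (u -> v))) = 2/5 || 2/5 = 2/5
No assignment yields a value below 2/5, so this is the minimum.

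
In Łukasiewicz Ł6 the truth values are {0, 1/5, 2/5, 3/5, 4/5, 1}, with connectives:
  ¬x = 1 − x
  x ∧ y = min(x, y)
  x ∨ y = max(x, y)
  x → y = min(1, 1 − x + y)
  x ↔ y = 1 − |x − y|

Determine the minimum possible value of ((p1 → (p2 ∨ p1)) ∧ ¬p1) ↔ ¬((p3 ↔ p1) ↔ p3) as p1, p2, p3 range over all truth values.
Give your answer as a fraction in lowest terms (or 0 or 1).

1/5

Take p1 = 0, p2 = 0, p3 = 2/5:
p2 ∨ p1 = 0 ∨ 0 = 0
p1 → (p2 ∨ p1) = 0 → 0 = 1
¬p1 = ¬0 = 1
(p1 → (p2 ∨ p1)) ∧ ¬p1 = 1 ∧ 1 = 1
p3 ↔ p1 = 2/5 ↔ 0 = 3/5
(p3 ↔ p1) ↔ p3 = 3/5 ↔ 2/5 = 4/5
¬((p3 ↔ p1) ↔ p3) = ¬4/5 = 1/5
((p1 → (p2 ∨ p1)) ∧ ¬p1) ↔ ¬((p3 ↔ p1) ↔ p3) = 1 ↔ 1/5 = 1/5
No assignment yields a value below 1/5, so this is the minimum.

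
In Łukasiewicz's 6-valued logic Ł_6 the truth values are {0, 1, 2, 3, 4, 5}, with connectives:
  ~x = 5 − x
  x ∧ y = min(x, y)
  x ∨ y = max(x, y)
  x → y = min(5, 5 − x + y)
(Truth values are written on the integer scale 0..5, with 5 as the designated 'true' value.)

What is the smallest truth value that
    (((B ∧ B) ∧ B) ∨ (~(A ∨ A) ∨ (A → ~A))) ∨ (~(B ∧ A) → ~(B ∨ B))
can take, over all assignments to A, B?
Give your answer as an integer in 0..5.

Take A = 3, B = 4:
B ∧ B = 4 ∧ 4 = 4
(B ∧ B) ∧ B = 4 ∧ 4 = 4
A ∨ A = 3 ∨ 3 = 3
~(A ∨ A) = ~3 = 2
~A = ~3 = 2
A → ~A = 3 → 2 = 4
~(A ∨ A) ∨ (A → ~A) = 2 ∨ 4 = 4
((B ∧ B) ∧ B) ∨ (~(A ∨ A) ∨ (A → ~A)) = 4 ∨ 4 = 4
B ∧ A = 4 ∧ 3 = 3
~(B ∧ A) = ~3 = 2
B ∨ B = 4 ∨ 4 = 4
~(B ∨ B) = ~4 = 1
~(B ∧ A) → ~(B ∨ B) = 2 → 1 = 4
(((B ∧ B) ∧ B) ∨ (~(A ∨ A) ∨ (A → ~A))) ∨ (~(B ∧ A) → ~(B ∨ B)) = 4 ∨ 4 = 4
No assignment yields a value below 4, so this is the minimum.

4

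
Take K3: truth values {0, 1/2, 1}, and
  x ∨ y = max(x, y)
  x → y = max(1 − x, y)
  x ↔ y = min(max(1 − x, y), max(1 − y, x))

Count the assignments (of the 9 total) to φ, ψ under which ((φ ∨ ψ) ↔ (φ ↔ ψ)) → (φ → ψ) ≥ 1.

φ = 0, ψ = 0 ↦ 1  ≥
φ = 0, ψ = 1/2 ↦ 1  ≥
φ = 0, ψ = 1 ↦ 1  ≥
φ = 1/2, ψ = 0 ↦ 1/2  <
φ = 1/2, ψ = 1/2 ↦ 1/2  <
φ = 1/2, ψ = 1 ↦ 1  ≥
φ = 1, ψ = 0 ↦ 1  ≥
φ = 1, ψ = 1/2 ↦ 1/2  <
φ = 1, ψ = 1 ↦ 1  ≥
So 6 of the 9 assignments meet the threshold.

6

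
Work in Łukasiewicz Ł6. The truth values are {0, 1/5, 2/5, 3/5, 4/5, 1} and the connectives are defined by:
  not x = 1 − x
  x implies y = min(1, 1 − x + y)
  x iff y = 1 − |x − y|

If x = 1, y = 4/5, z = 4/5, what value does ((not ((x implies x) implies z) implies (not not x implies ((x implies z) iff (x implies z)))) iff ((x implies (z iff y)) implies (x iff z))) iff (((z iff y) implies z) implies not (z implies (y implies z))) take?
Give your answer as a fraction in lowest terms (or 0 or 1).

2/5

x implies x = 1 implies 1 = 1
(x implies x) implies z = 1 implies 4/5 = 4/5
not ((x implies x) implies z) = not 4/5 = 1/5
not x = not 1 = 0
not not x = not 0 = 1
x implies z = 1 implies 4/5 = 4/5
x implies z = 1 implies 4/5 = 4/5
(x implies z) iff (x implies z) = 4/5 iff 4/5 = 1
not not x implies ((x implies z) iff (x implies z)) = 1 implies 1 = 1
not ((x implies x) implies z) implies (not not x implies ((x implies z) iff (x implies z))) = 1/5 implies 1 = 1
z iff y = 4/5 iff 4/5 = 1
x implies (z iff y) = 1 implies 1 = 1
x iff z = 1 iff 4/5 = 4/5
(x implies (z iff y)) implies (x iff z) = 1 implies 4/5 = 4/5
(not ((x implies x) implies z) implies (not not x implies ((x implies z) iff (x implies z)))) iff ((x implies (z iff y)) implies (x iff z)) = 1 iff 4/5 = 4/5
z iff y = 4/5 iff 4/5 = 1
(z iff y) implies z = 1 implies 4/5 = 4/5
y implies z = 4/5 implies 4/5 = 1
z implies (y implies z) = 4/5 implies 1 = 1
not (z implies (y implies z)) = not 1 = 0
((z iff y) implies z) implies not (z implies (y implies z)) = 4/5 implies 0 = 1/5
((not ((x implies x) implies z) implies (not not x implies ((x implies z) iff (x implies z)))) iff ((x implies (z iff y)) implies (x iff z))) iff (((z iff y) implies z) implies not (z implies (y implies z))) = 4/5 iff 1/5 = 2/5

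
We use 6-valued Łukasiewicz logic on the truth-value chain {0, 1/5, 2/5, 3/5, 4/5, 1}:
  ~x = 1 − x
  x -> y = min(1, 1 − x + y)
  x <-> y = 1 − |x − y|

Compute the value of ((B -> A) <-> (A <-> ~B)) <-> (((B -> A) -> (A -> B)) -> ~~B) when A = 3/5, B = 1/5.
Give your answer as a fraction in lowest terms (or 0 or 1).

4/5

B -> A = 1/5 -> 3/5 = 1
~B = ~1/5 = 4/5
A <-> ~B = 3/5 <-> 4/5 = 4/5
(B -> A) <-> (A <-> ~B) = 1 <-> 4/5 = 4/5
B -> A = 1/5 -> 3/5 = 1
A -> B = 3/5 -> 1/5 = 3/5
(B -> A) -> (A -> B) = 1 -> 3/5 = 3/5
~B = ~1/5 = 4/5
~~B = ~4/5 = 1/5
((B -> A) -> (A -> B)) -> ~~B = 3/5 -> 1/5 = 3/5
((B -> A) <-> (A <-> ~B)) <-> (((B -> A) -> (A -> B)) -> ~~B) = 4/5 <-> 3/5 = 4/5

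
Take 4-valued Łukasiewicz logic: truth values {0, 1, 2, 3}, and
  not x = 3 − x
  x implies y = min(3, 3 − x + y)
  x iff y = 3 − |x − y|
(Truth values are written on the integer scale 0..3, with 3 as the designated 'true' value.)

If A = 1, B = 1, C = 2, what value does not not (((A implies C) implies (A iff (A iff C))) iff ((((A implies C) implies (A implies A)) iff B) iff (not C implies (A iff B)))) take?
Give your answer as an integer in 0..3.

2

A implies C = 1 implies 2 = 3
A iff C = 1 iff 2 = 2
A iff (A iff C) = 1 iff 2 = 2
(A implies C) implies (A iff (A iff C)) = 3 implies 2 = 2
A implies C = 1 implies 2 = 3
A implies A = 1 implies 1 = 3
(A implies C) implies (A implies A) = 3 implies 3 = 3
((A implies C) implies (A implies A)) iff B = 3 iff 1 = 1
not C = not 2 = 1
A iff B = 1 iff 1 = 3
not C implies (A iff B) = 1 implies 3 = 3
(((A implies C) implies (A implies A)) iff B) iff (not C implies (A iff B)) = 1 iff 3 = 1
((A implies C) implies (A iff (A iff C))) iff ((((A implies C) implies (A implies A)) iff B) iff (not C implies (A iff B))) = 2 iff 1 = 2
not (((A implies C) implies (A iff (A iff C))) iff ((((A implies C) implies (A implies A)) iff B) iff (not C implies (A iff B)))) = not 2 = 1
not not (((A implies C) implies (A iff (A iff C))) iff ((((A implies C) implies (A implies A)) iff B) iff (not C implies (A iff B)))) = not 1 = 2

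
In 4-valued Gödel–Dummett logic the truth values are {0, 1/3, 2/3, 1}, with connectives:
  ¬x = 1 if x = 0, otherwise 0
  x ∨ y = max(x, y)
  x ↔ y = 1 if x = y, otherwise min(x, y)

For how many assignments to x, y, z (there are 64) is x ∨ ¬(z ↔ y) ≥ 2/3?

value 1: 34 assignments (counts)
value 2/3: 10 assignments (counts)
value 1/3: 10 assignments
value 0: 10 assignments
So 44 of the 64 assignments meet the threshold.

44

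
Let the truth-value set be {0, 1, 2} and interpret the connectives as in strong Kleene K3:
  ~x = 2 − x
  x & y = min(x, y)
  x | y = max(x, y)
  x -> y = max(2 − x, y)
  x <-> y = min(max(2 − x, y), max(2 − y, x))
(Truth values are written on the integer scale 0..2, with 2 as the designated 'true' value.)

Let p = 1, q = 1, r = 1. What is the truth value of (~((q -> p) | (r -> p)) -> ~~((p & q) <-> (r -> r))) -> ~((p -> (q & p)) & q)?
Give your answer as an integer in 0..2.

1

q -> p = 1 -> 1 = 1
r -> p = 1 -> 1 = 1
(q -> p) | (r -> p) = 1 | 1 = 1
~((q -> p) | (r -> p)) = ~1 = 1
p & q = 1 & 1 = 1
r -> r = 1 -> 1 = 1
(p & q) <-> (r -> r) = 1 <-> 1 = 1
~((p & q) <-> (r -> r)) = ~1 = 1
~~((p & q) <-> (r -> r)) = ~1 = 1
~((q -> p) | (r -> p)) -> ~~((p & q) <-> (r -> r)) = 1 -> 1 = 1
q & p = 1 & 1 = 1
p -> (q & p) = 1 -> 1 = 1
(p -> (q & p)) & q = 1 & 1 = 1
~((p -> (q & p)) & q) = ~1 = 1
(~((q -> p) | (r -> p)) -> ~~((p & q) <-> (r -> r))) -> ~((p -> (q & p)) & q) = 1 -> 1 = 1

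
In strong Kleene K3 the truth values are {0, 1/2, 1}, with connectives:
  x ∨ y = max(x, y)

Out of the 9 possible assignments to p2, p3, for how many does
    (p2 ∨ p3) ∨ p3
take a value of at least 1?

5

p2 = 0, p3 = 0 ↦ 0  <
p2 = 0, p3 = 1/2 ↦ 1/2  <
p2 = 0, p3 = 1 ↦ 1  ≥
p2 = 1/2, p3 = 0 ↦ 1/2  <
p2 = 1/2, p3 = 1/2 ↦ 1/2  <
p2 = 1/2, p3 = 1 ↦ 1  ≥
p2 = 1, p3 = 0 ↦ 1  ≥
p2 = 1, p3 = 1/2 ↦ 1  ≥
p2 = 1, p3 = 1 ↦ 1  ≥
So 5 of the 9 assignments meet the threshold.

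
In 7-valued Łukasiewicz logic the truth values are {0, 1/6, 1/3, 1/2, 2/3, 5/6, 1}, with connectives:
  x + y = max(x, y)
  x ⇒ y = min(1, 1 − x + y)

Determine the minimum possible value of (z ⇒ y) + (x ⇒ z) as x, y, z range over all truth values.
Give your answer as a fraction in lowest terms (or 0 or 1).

1/2

Take x = 1, y = 0, z = 1/2:
z ⇒ y = 1/2 ⇒ 0 = 1/2
x ⇒ z = 1 ⇒ 1/2 = 1/2
(z ⇒ y) + (x ⇒ z) = 1/2 + 1/2 = 1/2
No assignment yields a value below 1/2, so this is the minimum.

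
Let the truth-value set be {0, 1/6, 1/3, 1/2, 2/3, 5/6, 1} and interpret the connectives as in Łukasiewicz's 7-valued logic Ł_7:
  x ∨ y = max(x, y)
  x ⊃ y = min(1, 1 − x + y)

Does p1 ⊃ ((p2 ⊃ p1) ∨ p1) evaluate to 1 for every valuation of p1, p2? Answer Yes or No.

Yes

At p1 = 1/3, p2 = 1/3, for instance:
p2 ⊃ p1 = 1/3 ⊃ 1/3 = 1
(p2 ⊃ p1) ∨ p1 = 1 ∨ 1/3 = 1
p1 ⊃ ((p2 ⊃ p1) ∨ p1) = 1/3 ⊃ 1 = 1
and checking the remaining 48 assignments likewise gives ≥ 1 in every case.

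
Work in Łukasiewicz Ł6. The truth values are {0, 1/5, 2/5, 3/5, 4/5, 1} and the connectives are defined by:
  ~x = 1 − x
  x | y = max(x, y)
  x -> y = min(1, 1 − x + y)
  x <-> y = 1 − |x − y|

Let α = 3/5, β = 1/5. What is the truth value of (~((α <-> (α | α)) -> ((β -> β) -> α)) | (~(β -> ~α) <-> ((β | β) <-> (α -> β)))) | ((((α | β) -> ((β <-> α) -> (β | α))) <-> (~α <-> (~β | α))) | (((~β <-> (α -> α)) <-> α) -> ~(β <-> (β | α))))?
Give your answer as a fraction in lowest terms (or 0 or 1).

3/5

α | α = 3/5 | 3/5 = 3/5
α <-> (α | α) = 3/5 <-> 3/5 = 1
β -> β = 1/5 -> 1/5 = 1
(β -> β) -> α = 1 -> 3/5 = 3/5
(α <-> (α | α)) -> ((β -> β) -> α) = 1 -> 3/5 = 3/5
~((α <-> (α | α)) -> ((β -> β) -> α)) = ~3/5 = 2/5
~α = ~3/5 = 2/5
β -> ~α = 1/5 -> 2/5 = 1
~(β -> ~α) = ~1 = 0
β | β = 1/5 | 1/5 = 1/5
α -> β = 3/5 -> 1/5 = 3/5
(β | β) <-> (α -> β) = 1/5 <-> 3/5 = 3/5
~(β -> ~α) <-> ((β | β) <-> (α -> β)) = 0 <-> 3/5 = 2/5
~((α <-> (α | α)) -> ((β -> β) -> α)) | (~(β -> ~α) <-> ((β | β) <-> (α -> β))) = 2/5 | 2/5 = 2/5
α | β = 3/5 | 1/5 = 3/5
β <-> α = 1/5 <-> 3/5 = 3/5
β | α = 1/5 | 3/5 = 3/5
(β <-> α) -> (β | α) = 3/5 -> 3/5 = 1
(α | β) -> ((β <-> α) -> (β | α)) = 3/5 -> 1 = 1
~α = ~3/5 = 2/5
~β = ~1/5 = 4/5
~β | α = 4/5 | 3/5 = 4/5
~α <-> (~β | α) = 2/5 <-> 4/5 = 3/5
((α | β) -> ((β <-> α) -> (β | α))) <-> (~α <-> (~β | α)) = 1 <-> 3/5 = 3/5
~β = ~1/5 = 4/5
α -> α = 3/5 -> 3/5 = 1
~β <-> (α -> α) = 4/5 <-> 1 = 4/5
(~β <-> (α -> α)) <-> α = 4/5 <-> 3/5 = 4/5
β | α = 1/5 | 3/5 = 3/5
β <-> (β | α) = 1/5 <-> 3/5 = 3/5
~(β <-> (β | α)) = ~3/5 = 2/5
((~β <-> (α -> α)) <-> α) -> ~(β <-> (β | α)) = 4/5 -> 2/5 = 3/5
(((α | β) -> ((β <-> α) -> (β | α))) <-> (~α <-> (~β | α))) | (((~β <-> (α -> α)) <-> α) -> ~(β <-> (β | α))) = 3/5 | 3/5 = 3/5
(~((α <-> (α | α)) -> ((β -> β) -> α)) | (~(β -> ~α) <-> ((β | β) <-> (α -> β)))) | ((((α | β) -> ((β <-> α) -> (β | α))) <-> (~α <-> (~β | α))) | (((~β <-> (α -> α)) <-> α) -> ~(β <-> (β | α)))) = 2/5 | 3/5 = 3/5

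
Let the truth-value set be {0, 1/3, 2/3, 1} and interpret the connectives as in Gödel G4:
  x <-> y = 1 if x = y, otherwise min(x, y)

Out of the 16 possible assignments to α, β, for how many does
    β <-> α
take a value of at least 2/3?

α = 0, β = 0 ↦ 1  ≥
α = 0, β = 1/3 ↦ 0  <
α = 0, β = 2/3 ↦ 0  <
α = 0, β = 1 ↦ 0  <
α = 1/3, β = 0 ↦ 0  <
α = 1/3, β = 1/3 ↦ 1  ≥
α = 1/3, β = 2/3 ↦ 1/3  <
α = 1/3, β = 1 ↦ 1/3  <
α = 2/3, β = 0 ↦ 0  <
α = 2/3, β = 1/3 ↦ 1/3  <
α = 2/3, β = 2/3 ↦ 1  ≥
α = 2/3, β = 1 ↦ 2/3  ≥
α = 1, β = 0 ↦ 0  <
α = 1, β = 1/3 ↦ 1/3  <
α = 1, β = 2/3 ↦ 2/3  ≥
α = 1, β = 1 ↦ 1  ≥
So 6 of the 16 assignments meet the threshold.

6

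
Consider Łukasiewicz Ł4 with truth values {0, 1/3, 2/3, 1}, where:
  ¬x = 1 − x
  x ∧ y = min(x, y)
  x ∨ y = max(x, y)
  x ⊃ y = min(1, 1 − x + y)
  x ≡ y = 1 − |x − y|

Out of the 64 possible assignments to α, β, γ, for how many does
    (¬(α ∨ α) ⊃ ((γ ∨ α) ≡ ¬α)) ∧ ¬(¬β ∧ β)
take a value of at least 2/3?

value 1: 26 assignments (counts)
value 2/3: 30 assignments (counts)
value 1/3: 4 assignments
value 0: 4 assignments
So 56 of the 64 assignments meet the threshold.

56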